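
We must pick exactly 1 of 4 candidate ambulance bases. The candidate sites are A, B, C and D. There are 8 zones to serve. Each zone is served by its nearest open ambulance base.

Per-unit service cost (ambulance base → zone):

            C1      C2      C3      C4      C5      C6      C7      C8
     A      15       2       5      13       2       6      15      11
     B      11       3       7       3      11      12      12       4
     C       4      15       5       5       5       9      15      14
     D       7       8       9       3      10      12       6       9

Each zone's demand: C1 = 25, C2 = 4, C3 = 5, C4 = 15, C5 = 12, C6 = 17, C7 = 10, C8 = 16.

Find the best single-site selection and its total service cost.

With exactly 1 open, each zone uses its cheapest among the chosen.
{D}: C1→D 7·25=175, C2→D 8·4=32, C3→D 9·5=45, C4→D 3·15=45, C5→D 10·12=120, C6→D 12·17=204, C7→D 6·10=60, C8→D 9·16=144. Service cost 825.
{C}: service cost 847
{B}: service cost 887
Among all 4 size-1 choices, {D} is lowest.

Choose D only; total service cost 825.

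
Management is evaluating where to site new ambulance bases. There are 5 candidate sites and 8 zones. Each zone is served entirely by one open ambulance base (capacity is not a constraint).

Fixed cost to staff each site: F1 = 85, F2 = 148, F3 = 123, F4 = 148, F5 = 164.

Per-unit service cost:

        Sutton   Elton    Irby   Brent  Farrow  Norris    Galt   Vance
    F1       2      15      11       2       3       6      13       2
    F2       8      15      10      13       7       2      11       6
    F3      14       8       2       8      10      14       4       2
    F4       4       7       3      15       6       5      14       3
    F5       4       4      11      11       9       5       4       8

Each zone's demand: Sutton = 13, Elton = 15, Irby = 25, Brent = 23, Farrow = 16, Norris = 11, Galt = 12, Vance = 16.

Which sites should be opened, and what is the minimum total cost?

Open F1 and F3; minimum total cost 644.

For any fixed open set, each zone goes to its cheapest open site; total = fixed + service.
{F1, F3}: Sutton→F1 2·13=26, Elton→F3 8·15=120, Irby→F3 2·25=50, Brent→F1 2·23=46, Farrow→F1 3·16=48, Norris→F1 6·11=66, Galt→F3 4·12=48, Vance→F1 2·16=32. Service 436; fixed 208; total 644.
{F1, F3, F5}: service 365 + fixed 372 = 737
{F1, F2, F3}: service 392 + fixed 356 = 748
{F1, F2, F3, F4, F5}: Sutton→F1 2·13=26, Elton→F5 4·15=60, Irby→F3 2·25=50, Brent→F1 2·23=46, Farrow→F1 3·16=48, Norris→F2 2·11=22, Galt→F3 4·12=48, Vance→F1 2·16=32. Service 332; fixed 668; total 1000.
No other subset beats 644.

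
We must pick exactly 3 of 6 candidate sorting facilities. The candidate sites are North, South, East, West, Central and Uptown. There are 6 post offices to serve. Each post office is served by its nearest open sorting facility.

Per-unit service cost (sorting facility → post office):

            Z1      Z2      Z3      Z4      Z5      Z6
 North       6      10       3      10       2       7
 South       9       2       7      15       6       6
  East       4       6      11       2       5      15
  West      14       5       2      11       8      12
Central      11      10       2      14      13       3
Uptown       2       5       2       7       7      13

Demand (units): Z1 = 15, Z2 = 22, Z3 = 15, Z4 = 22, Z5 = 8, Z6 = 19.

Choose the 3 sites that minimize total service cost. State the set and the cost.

Choose South, East and Central; total service cost 275.

With exactly 3 open, each post office uses its cheapest among the chosen.
{South, East, Central}: Z1→East 4·15=60, Z2→South 2·22=44, Z3→Central 2·15=30, Z4→East 2·22=44, Z5→East 5·8=40, Z6→Central 3·19=57. Service cost 275.
{South, East, Uptown}: service cost 302
{East, Central, Uptown}: service cost 311
Among all 20 size-3 choices, {South, East, Central} is lowest.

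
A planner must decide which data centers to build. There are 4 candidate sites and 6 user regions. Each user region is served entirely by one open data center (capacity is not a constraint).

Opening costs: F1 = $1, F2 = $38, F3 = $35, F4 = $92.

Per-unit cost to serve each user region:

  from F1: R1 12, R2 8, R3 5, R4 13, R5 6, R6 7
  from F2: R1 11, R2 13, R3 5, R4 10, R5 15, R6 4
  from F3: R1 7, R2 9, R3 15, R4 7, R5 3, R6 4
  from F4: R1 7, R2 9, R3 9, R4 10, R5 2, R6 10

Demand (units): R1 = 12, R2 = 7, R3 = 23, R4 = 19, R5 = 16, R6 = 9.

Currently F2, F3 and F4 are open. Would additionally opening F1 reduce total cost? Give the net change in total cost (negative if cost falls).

Yes — net change −6 (cost falls by 6).

Current service cost with {F2, F3, F4}: 463.
Adding F1: each user region re-picks its cheapest; new service cost 456, saving 7.
Extra fixed cost: 1. Net change = 1 − 7 = -6.
(Totals: 628 → 622.)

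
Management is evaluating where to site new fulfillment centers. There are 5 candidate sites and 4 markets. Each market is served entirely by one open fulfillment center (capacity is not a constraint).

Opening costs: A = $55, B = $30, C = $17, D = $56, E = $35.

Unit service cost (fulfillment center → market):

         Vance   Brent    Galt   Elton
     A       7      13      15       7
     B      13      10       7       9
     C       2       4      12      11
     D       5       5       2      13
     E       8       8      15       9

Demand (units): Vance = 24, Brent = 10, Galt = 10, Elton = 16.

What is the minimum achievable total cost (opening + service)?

Minimum total cost: 348

For any fixed open set, each market goes to its cheapest open site; total = fixed + service.
{A, C, D}: Vance→C 2·24=48, Brent→C 4·10=40, Galt→D 2·10=20, Elton→A 7·16=112. Service 220; fixed 128; total 348.
{B, C}: Vance→C 2·24=48, Brent→C 4·10=40, Galt→B 7·10=70, Elton→B 9·16=144. Service 302; fixed 47; total 349.
{B, C, D}: Vance→C 2·24=48, Brent→C 4·10=40, Galt→D 2·10=20, Elton→B 9·16=144. Service 252; fixed 103; total 355.
{A, B, C, D, E}: Vance→C 2·24=48, Brent→C 4·10=40, Galt→D 2·10=20, Elton→A 7·16=112. Service 220; fixed 193; total 413.
No other subset beats 348.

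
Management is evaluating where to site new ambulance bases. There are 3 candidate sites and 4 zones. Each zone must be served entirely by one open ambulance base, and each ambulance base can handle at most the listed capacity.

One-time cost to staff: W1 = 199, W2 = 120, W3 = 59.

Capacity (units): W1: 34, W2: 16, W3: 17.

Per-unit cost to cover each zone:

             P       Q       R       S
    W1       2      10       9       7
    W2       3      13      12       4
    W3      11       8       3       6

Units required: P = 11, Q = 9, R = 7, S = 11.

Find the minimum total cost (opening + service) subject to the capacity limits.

Minimum total cost: 450

Open {W1, W3}: P→W1 2·11=22, Q→W3 8·9=72, R→W3 3·7=21, S→W1 7·11=77.
Loads: W1 carries 22/34, W3 carries 16/17. Service 192; fixed 258; total 450.
Next best feasible plan costs 468.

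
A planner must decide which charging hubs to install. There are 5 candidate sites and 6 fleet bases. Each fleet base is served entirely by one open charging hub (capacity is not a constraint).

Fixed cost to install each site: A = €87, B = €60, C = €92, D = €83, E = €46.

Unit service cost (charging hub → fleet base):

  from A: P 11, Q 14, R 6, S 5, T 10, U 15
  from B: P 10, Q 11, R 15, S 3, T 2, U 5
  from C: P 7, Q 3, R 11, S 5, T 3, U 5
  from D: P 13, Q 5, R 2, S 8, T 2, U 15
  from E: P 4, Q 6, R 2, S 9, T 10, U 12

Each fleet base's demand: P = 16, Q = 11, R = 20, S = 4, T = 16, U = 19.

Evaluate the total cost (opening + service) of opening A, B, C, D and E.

Each fleet base is assigned to its cheapest site among the open ones.
{A, B, C, D, E}: P→E 4·16=64, Q→C 3·11=33, R→D 2·20=40, S→B 3·4=12, T→B 2·16=32, U→B 5·19=95. Service 276; fixed 368; total 644.

Total cost: 644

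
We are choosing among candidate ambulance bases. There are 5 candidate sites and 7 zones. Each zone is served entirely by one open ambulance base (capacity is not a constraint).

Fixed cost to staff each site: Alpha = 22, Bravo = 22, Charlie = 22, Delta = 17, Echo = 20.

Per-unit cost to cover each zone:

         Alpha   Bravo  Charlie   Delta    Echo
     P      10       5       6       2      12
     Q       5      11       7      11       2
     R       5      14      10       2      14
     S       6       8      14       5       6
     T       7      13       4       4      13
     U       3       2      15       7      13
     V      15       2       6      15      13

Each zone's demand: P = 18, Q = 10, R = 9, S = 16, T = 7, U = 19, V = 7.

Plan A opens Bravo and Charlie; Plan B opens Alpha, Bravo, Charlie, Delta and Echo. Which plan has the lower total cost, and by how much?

Plan A: {Bravo, Charlie}: P→Bravo 5·18=90, Q→Charlie 7·10=70, R→Charlie 10·9=90, S→Bravo 8·16=128, T→Charlie 4·7=28, U→Bravo 2·19=38, V→Bravo 2·7=14. Service 458; fixed 44; total 502.
Plan B: {Alpha, Bravo, Charlie, Delta, Echo}: P→Delta 2·18=36, Q→Echo 2·10=20, R→Delta 2·9=18, S→Delta 5·16=80, T→Charlie 4·7=28, U→Bravo 2·19=38, V→Bravo 2·7=14. Service 234; fixed 103; total 337.
Difference: |502 − 337| = 165.

Plan B is cheaper by 165.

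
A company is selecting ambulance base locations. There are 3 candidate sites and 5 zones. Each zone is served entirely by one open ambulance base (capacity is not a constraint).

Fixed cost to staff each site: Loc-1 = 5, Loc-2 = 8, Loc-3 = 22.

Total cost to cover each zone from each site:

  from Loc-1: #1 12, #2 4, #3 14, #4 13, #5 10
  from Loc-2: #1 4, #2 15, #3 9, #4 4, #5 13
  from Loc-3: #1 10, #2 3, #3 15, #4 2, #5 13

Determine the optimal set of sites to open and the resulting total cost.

Open Loc-1 and Loc-2; minimum total cost 44.

For any fixed open set, each zone goes to its cheapest open site; total = fixed + service.
{Loc-1, Loc-2}: #1→Loc-2 4, #2→Loc-1 4, #3→Loc-2 9, #4→Loc-2 4, #5→Loc-1 10. Service 31; fixed 13; total 44.
{Loc-2}: service 45 + fixed 8 = 53
{Loc-1}: #1→Loc-1 12, #2→Loc-1 4, #3→Loc-1 14, #4→Loc-1 13, #5→Loc-1 10. Service 53; fixed 5; total 58.
{Loc-1, Loc-2, Loc-3}: service 28 + fixed 35 = 63
No other subset beats 44.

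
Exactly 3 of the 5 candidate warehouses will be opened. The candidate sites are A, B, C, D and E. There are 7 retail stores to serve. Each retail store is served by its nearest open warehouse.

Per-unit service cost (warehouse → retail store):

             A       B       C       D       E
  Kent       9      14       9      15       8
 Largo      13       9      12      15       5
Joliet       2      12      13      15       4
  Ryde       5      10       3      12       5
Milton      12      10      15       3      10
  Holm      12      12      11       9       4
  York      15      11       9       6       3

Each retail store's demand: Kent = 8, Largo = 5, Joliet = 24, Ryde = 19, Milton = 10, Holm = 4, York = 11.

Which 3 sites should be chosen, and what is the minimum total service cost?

Choose A, D and E; total service cost 311.

With exactly 3 open, each retail store uses its cheapest among the chosen.
{A, D, E}: Kent→E 8·8=64, Largo→E 5·5=25, Joliet→A 2·24=48, Ryde→A 5·19=95, Milton→D 3·10=30, Holm→E 4·4=16, York→E 3·11=33. Service cost 311.
{C, D, E}: service cost 321
{A, C, E}: service cost 343
Among all 10 size-3 choices, {A, D, E} is lowest.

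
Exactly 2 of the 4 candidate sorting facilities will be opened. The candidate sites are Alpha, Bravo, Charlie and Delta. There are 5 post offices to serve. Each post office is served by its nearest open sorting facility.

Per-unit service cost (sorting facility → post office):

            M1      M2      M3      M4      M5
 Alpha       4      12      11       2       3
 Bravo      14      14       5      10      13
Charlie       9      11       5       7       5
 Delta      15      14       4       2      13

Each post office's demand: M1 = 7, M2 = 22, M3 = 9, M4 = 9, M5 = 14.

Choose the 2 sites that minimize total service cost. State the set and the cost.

Choose Alpha and Charlie; total service cost 375.

With exactly 2 open, each post office uses its cheapest among the chosen.
{Alpha, Charlie}: M1→Alpha 4·7=28, M2→Charlie 11·22=242, M3→Charlie 5·9=45, M4→Alpha 2·9=18, M5→Alpha 3·14=42. Service cost 375.
{Alpha, Delta}: service cost 388
{Alpha, Bravo}: service cost 397
Among all 6 size-2 choices, {Alpha, Charlie} is lowest.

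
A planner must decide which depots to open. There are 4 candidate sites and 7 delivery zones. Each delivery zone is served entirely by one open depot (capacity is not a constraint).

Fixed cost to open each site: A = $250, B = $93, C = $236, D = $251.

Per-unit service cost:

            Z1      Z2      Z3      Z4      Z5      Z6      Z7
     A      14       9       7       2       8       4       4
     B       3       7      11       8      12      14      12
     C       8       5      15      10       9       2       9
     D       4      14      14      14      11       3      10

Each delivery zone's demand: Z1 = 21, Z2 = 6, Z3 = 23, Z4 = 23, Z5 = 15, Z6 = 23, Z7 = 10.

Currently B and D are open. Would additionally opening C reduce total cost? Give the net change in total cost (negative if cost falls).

No — net change +161 (cost rises by 161).

Current service cost with {B, D}: 876.
Adding C: each delivery zone re-picks its cheapest; new service cost 801, saving 75.
Extra fixed cost: 236. Net change = 236 − 75 = 161.
(Totals: 1220 → 1381.)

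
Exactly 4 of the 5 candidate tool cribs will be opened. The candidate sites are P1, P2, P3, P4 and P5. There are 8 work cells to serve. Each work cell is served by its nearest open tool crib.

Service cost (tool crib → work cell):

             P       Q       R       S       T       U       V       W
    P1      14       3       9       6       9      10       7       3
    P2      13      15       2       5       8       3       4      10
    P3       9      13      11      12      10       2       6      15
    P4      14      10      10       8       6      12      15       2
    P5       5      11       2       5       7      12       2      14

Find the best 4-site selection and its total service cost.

With exactly 4 open, each work cell uses its cheapest among the chosen.
{P1, P3, P4, P5}: P→P5 5, Q→P1 3, R→P5 2, S→P5 5, T→P4 6, U→P3 2, V→P5 2, W→P4 2. Service cost 27.
{P1, P2, P4, P5}: service cost 28
{P1, P2, P3, P5}: service cost 29
Among all 5 size-4 choices, {P1, P3, P4, P5} is lowest.

Choose P1, P3, P4 and P5; total service cost 27.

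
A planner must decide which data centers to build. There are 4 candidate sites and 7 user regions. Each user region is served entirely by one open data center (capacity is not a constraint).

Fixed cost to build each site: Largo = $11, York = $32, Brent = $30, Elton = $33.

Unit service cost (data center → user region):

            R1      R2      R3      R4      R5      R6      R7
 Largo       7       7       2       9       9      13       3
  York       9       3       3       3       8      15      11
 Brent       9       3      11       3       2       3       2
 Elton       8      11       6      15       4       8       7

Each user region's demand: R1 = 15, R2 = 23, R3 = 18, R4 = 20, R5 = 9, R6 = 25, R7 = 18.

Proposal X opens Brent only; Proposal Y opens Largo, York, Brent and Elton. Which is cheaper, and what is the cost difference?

Proposal X: {Brent}: R1→Brent 9·15=135, R2→Brent 3·23=69, R3→Brent 11·18=198, R4→Brent 3·20=60, R5→Brent 2·9=18, R6→Brent 3·25=75, R7→Brent 2·18=36. Service 591; fixed 30; total 621.
Proposal Y: {Largo, York, Brent, Elton}: R1→Largo 7·15=105, R2→York 3·23=69, R3→Largo 2·18=36, R4→York 3·20=60, R5→Brent 2·9=18, R6→Brent 3·25=75, R7→Brent 2·18=36. Service 399; fixed 106; total 505.
Difference: |621 − 505| = 116.

Proposal Y is cheaper by 116.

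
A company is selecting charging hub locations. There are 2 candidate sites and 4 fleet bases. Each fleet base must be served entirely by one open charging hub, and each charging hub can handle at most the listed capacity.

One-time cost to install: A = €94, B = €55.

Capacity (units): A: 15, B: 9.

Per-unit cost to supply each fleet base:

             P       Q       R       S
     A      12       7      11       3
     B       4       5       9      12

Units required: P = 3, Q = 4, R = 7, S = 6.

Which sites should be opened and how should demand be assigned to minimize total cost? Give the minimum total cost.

Minimum total cost: 276

Open {A, B}: P→B 4·3=12, Q→B 5·4=20, R→A 11·7=77, S→A 3·6=18.
Loads: A carries 13/15, B carries 7/9. Service 127; fixed 149; total 276.
Next best feasible plan costs 294.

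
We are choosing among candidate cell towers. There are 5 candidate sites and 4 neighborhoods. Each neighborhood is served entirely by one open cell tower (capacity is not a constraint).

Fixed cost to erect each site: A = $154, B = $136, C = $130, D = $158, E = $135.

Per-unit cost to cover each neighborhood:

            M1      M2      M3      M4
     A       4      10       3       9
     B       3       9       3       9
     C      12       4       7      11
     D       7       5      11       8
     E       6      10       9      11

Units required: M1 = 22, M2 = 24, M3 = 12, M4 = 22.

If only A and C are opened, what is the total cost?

Total cost: 702

Each neighborhood is assigned to its cheapest site among the open ones.
{A, C}: M1→A 4·22=88, M2→C 4·24=96, M3→A 3·12=36, M4→A 9·22=198. Service 418; fixed 284; total 702.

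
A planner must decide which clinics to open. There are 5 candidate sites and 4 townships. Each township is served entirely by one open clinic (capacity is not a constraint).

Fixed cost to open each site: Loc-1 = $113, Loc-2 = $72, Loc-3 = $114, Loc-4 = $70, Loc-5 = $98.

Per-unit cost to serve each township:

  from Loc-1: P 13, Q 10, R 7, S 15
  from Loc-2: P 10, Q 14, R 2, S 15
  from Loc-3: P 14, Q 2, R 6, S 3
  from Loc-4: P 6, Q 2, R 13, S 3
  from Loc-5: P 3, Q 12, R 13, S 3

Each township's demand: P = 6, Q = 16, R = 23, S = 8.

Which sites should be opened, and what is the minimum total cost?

For any fixed open set, each township goes to its cheapest open site; total = fixed + service.
{Loc-2, Loc-4}: P→Loc-4 6·6=36, Q→Loc-4 2·16=32, R→Loc-2 2·23=46, S→Loc-4 3·8=24. Service 138; fixed 142; total 280.
{Loc-2, Loc-3}: service 162 + fixed 186 = 348
{Loc-2, Loc-4, Loc-5}: service 120 + fixed 240 = 360
{Loc-1, Loc-2, Loc-3, Loc-4, Loc-5}: P→Loc-5 3·6=18, Q→Loc-3 2·16=32, R→Loc-2 2·23=46, S→Loc-3 3·8=24. Service 120; fixed 467; total 587.
No other subset beats 280.

Open Loc-2 and Loc-4; minimum total cost 280.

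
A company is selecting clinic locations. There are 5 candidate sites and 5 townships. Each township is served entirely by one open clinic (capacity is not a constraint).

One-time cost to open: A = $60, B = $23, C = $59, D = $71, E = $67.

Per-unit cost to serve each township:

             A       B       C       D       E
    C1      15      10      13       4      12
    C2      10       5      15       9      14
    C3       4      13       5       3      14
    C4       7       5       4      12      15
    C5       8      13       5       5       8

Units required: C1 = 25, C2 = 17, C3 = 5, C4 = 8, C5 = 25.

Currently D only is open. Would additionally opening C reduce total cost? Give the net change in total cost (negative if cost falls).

Current service cost with {D}: 489.
Adding C: each township re-picks its cheapest; new service cost 425, saving 64.
Extra fixed cost: 59. Net change = 59 − 64 = -5.
(Totals: 560 → 555.)

Yes — net change −5 (cost falls by 5).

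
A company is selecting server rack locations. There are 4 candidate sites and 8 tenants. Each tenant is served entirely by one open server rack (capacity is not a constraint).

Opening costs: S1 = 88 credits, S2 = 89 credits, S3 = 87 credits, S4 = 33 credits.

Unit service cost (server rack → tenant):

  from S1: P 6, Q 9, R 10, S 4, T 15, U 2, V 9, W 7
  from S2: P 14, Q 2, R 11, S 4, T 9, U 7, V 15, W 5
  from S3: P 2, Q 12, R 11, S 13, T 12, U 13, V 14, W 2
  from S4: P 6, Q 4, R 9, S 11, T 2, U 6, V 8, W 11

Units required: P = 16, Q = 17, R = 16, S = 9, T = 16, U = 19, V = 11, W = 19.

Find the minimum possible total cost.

For any fixed open set, each tenant goes to its cheapest open site; total = fixed + service.
{S1, S3, S4}: P→S3 2·16=32, Q→S4 4·17=68, R→S4 9·16=144, S→S1 4·9=36, T→S4 2·16=32, U→S1 2·19=38, V→S4 8·11=88, W→S3 2·19=38. Service 476; fixed 208; total 684.
{S2, S3, S4}: service 518 + fixed 209 = 727
{S3, S4}: P→S3 2·16=32, Q→S4 4·17=68, R→S4 9·16=144, S→S4 11·9=99, T→S4 2·16=32, U→S4 6·19=114, V→S4 8·11=88, W→S3 2·19=38. Service 615; fixed 120; total 735.
{S1, S2, S3, S4}: P→S3 2·16=32, Q→S2 2·17=34, R→S4 9·16=144, S→S1 4·9=36, T→S4 2·16=32, U→S1 2·19=38, V→S4 8·11=88, W→S3 2·19=38. Service 442; fixed 297; total 739.
No other subset beats 684.

Minimum total cost: 684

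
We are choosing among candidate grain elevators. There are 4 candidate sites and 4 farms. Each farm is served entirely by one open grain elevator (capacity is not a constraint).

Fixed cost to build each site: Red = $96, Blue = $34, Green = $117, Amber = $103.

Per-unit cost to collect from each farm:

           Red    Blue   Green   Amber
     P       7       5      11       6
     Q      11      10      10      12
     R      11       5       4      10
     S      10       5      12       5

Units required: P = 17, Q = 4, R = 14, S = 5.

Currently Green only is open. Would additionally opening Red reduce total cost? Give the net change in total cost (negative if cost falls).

No — net change +18 (cost rises by 18).

Current service cost with {Green}: 343.
Adding Red: each farm re-picks its cheapest; new service cost 265, saving 78.
Extra fixed cost: 96. Net change = 96 − 78 = 18.
(Totals: 460 → 478.)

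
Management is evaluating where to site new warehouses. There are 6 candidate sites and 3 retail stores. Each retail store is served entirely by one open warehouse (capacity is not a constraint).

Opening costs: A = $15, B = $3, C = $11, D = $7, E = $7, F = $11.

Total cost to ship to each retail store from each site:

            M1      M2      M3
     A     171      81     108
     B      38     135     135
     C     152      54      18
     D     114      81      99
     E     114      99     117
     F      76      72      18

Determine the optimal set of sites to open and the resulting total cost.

Open B and C; minimum total cost 124.

For any fixed open set, each retail store goes to its cheapest open site; total = fixed + service.
{B, C}: M1→B 38, M2→C 54, M3→C 18. Service 110; fixed 14; total 124.
{B, C, D}: M1→B 38, M2→C 54, M3→C 18. Service 110; fixed 21; total 131.
{B, C, E}: M1→B 38, M2→C 54, M3→C 18. Service 110; fixed 21; total 131.
{A, B, C, D, E, F}: service 110 + fixed 54 = 164
No other subset beats 124.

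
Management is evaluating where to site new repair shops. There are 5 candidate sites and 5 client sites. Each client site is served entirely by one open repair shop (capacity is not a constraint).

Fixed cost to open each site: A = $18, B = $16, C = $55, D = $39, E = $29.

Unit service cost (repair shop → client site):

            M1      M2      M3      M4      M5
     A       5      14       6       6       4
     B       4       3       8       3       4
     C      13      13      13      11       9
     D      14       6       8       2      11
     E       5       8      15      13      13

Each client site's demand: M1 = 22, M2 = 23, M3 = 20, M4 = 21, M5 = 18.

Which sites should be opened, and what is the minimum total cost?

Open A and B; minimum total cost 446.

For any fixed open set, each client site goes to its cheapest open site; total = fixed + service.
{A, B}: M1→B 4·22=88, M2→B 3·23=69, M3→A 6·20=120, M4→B 3·21=63, M5→A 4·18=72. Service 412; fixed 34; total 446.
{A, B, D}: service 391 + fixed 73 = 464
{B}: service 452 + fixed 16 = 468
{A, B, C, D, E}: M1→B 4·22=88, M2→B 3·23=69, M3→A 6·20=120, M4→D 2·21=42, M5→A 4·18=72. Service 391; fixed 157; total 548.
No other subset beats 446.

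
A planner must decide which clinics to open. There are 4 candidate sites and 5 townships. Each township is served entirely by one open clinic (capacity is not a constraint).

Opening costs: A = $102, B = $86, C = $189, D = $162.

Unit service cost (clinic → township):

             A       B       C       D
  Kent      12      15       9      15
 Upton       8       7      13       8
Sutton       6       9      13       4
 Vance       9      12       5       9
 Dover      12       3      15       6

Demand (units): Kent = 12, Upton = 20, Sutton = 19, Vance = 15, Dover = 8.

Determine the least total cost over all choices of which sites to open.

Minimum total cost: 745

For any fixed open set, each township goes to its cheapest open site; total = fixed + service.
{A, B}: Kent→A 12·12=144, Upton→B 7·20=140, Sutton→A 6·19=114, Vance→A 9·15=135, Dover→B 3·8=24. Service 557; fixed 188; total 745.
{A}: service 649 + fixed 102 = 751
{D}: service 599 + fixed 162 = 761
{A, B, C, D}: Kent→C 9·12=108, Upton→B 7·20=140, Sutton→D 4·19=76, Vance→C 5·15=75, Dover→B 3·8=24. Service 423; fixed 539; total 962.
No other subset beats 745.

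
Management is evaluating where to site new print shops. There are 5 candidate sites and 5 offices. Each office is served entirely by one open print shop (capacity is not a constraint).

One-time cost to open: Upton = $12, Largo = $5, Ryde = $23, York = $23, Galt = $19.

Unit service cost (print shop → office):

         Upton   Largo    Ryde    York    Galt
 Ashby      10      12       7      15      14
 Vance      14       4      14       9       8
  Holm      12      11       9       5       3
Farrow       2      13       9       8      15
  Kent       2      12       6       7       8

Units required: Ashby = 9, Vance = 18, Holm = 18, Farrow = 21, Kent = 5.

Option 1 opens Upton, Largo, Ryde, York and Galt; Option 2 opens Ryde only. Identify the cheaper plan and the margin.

Option 1 is cheaper by 396.

Option 1: {Upton, Largo, Ryde, York, Galt}: Ashby→Ryde 7·9=63, Vance→Largo 4·18=72, Holm→Galt 3·18=54, Farrow→Upton 2·21=42, Kent→Upton 2·5=10. Service 241; fixed 82; total 323.
Option 2: {Ryde}: Ashby→Ryde 7·9=63, Vance→Ryde 14·18=252, Holm→Ryde 9·18=162, Farrow→Ryde 9·21=189, Kent→Ryde 6·5=30. Service 696; fixed 23; total 719.
Difference: |323 − 719| = 396.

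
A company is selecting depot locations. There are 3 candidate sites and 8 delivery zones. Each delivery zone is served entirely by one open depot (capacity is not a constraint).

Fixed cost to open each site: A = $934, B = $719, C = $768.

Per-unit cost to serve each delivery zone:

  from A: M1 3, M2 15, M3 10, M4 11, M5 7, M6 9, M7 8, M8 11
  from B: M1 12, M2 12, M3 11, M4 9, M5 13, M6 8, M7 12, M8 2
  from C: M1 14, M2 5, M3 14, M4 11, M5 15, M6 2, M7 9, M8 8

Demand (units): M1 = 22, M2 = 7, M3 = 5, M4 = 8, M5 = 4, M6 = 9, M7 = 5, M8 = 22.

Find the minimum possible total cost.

For any fixed open set, each delivery zone goes to its cheapest open site; total = fixed + service.
{B}: M1→B 12·22=264, M2→B 12·7=84, M3→B 11·5=55, M4→B 9·8=72, M5→B 13·4=52, M6→B 8·9=72, M7→B 12·5=60, M8→B 2·22=44. Service 703; fixed 719; total 1422.
{C}: service 800 + fixed 768 = 1568
{A}: M1→A 3·22=66, M2→A 15·7=105, M3→A 10·5=50, M4→A 11·8=88, M5→A 7·4=28, M6→A 9·9=81, M7→A 8·5=40, M8→A 11·22=242. Service 700; fixed 934; total 1634.
{A, B, C}: service 353 + fixed 2421 = 2774
No other subset beats 1422.

Minimum total cost: 1422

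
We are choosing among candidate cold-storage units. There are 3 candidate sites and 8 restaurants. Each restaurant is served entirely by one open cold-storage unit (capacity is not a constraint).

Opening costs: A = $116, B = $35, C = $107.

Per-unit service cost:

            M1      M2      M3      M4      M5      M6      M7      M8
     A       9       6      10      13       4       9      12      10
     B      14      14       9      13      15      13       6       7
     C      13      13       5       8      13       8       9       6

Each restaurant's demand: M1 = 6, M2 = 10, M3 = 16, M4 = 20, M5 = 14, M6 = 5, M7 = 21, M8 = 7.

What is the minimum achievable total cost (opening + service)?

Minimum total cost: 876

For any fixed open set, each restaurant goes to its cheapest open site; total = fixed + service.
{A, B, C}: M1→A 9·6=54, M2→A 6·10=60, M3→C 5·16=80, M4→C 8·20=160, M5→A 4·14=56, M6→C 8·5=40, M7→B 6·21=126, M8→C 6·7=42. Service 618; fixed 258; total 876.
{A, C}: service 681 + fixed 223 = 904
{A, B}: service 794 + fixed 151 = 945
{B}: service 1078 + fixed 35 = 1113
No other subset beats 876.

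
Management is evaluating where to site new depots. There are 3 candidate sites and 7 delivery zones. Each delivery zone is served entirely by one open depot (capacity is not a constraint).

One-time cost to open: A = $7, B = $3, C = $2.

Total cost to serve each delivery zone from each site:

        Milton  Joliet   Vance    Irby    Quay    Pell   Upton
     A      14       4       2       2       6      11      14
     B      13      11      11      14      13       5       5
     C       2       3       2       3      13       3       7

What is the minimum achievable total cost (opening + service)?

Minimum total cost: 34

For any fixed open set, each delivery zone goes to its cheapest open site; total = fixed + service.
{A, C}: Milton→C 2, Joliet→C 3, Vance→A 2, Irby→A 2, Quay→A 6, Pell→C 3, Upton→C 7. Service 25; fixed 9; total 34.
{A, B, C}: service 23 + fixed 12 = 35
{C}: service 33 + fixed 2 = 35
No other subset beats 34.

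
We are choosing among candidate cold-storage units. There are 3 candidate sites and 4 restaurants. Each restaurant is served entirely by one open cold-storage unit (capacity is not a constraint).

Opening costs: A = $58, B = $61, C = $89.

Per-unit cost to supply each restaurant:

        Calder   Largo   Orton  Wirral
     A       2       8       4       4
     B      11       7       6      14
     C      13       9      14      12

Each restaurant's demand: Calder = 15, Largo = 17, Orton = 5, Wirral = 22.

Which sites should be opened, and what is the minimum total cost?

For any fixed open set, each restaurant goes to its cheapest open site; total = fixed + service.
{A}: Calder→A 2·15=30, Largo→A 8·17=136, Orton→A 4·5=20, Wirral→A 4·22=88. Service 274; fixed 58; total 332.
{A, B}: Calder→A 2·15=30, Largo→B 7·17=119, Orton→A 4·5=20, Wirral→A 4·22=88. Service 257; fixed 119; total 376.
{A, C}: Calder→A 2·15=30, Largo→A 8·17=136, Orton→A 4·5=20, Wirral→A 4·22=88. Service 274; fixed 147; total 421.
{A, B, C}: Calder→A 2·15=30, Largo→B 7·17=119, Orton→A 4·5=20, Wirral→A 4·22=88. Service 257; fixed 208; total 465.
No other subset beats 332.

Open A only; minimum total cost 332.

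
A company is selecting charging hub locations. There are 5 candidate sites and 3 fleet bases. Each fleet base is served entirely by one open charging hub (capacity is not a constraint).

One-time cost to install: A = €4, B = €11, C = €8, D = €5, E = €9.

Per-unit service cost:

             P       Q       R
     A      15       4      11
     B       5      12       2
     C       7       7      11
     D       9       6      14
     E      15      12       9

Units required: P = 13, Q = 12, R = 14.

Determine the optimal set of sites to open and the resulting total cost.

Open A and B; minimum total cost 156.

For any fixed open set, each fleet base goes to its cheapest open site; total = fixed + service.
{A, B}: P→B 5·13=65, Q→A 4·12=48, R→B 2·14=28. Service 141; fixed 15; total 156.
{A, B, D}: service 141 + fixed 20 = 161
{A, B, C}: service 141 + fixed 23 = 164
{A, B, C, D, E}: service 141 + fixed 37 = 178
No other subset beats 156.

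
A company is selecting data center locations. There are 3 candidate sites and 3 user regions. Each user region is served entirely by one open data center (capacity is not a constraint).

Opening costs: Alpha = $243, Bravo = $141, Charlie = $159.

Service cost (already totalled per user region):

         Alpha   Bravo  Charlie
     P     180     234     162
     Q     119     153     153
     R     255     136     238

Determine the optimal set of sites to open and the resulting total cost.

Open Bravo only; minimum total cost 664.

For any fixed open set, each user region goes to its cheapest open site; total = fixed + service.
{Bravo}: P→Bravo 234, Q→Bravo 153, R→Bravo 136. Service 523; fixed 141; total 664.
{Charlie}: service 553 + fixed 159 = 712
{Bravo, Charlie}: service 451 + fixed 300 = 751
{Alpha, Bravo, Charlie}: P→Charlie 162, Q→Alpha 119, R→Bravo 136. Service 417; fixed 543; total 960.
No other subset beats 664.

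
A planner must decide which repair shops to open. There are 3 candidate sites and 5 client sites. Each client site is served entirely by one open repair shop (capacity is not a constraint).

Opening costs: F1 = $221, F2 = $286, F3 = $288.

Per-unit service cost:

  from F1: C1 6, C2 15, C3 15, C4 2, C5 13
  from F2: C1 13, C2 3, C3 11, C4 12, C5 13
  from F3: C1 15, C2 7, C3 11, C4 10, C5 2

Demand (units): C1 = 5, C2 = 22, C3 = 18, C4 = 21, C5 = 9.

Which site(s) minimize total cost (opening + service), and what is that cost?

Open F3 only; minimum total cost 943.

For any fixed open set, each client site goes to its cheapest open site; total = fixed + service.
{F3}: C1→F3 15·5=75, C2→F3 7·22=154, C3→F3 11·18=198, C4→F3 10·21=210, C5→F3 2·9=18. Service 655; fixed 288; total 943.
{F1, F3}: service 442 + fixed 509 = 951
{F1, F2}: service 453 + fixed 507 = 960
{F1, F2, F3}: service 354 + fixed 795 = 1149
(All 7 nonempty subsets were checked; F3 only is lowest.)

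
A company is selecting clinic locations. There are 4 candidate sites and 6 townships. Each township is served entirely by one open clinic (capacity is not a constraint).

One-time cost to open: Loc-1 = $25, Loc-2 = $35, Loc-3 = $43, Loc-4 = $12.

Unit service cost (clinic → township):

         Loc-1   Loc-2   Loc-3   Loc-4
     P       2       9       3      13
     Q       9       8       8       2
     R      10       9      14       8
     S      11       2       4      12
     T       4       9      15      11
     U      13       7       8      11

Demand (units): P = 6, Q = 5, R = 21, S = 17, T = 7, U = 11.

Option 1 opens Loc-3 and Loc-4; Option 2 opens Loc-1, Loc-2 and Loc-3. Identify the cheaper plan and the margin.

Option 1: {Loc-3, Loc-4}: P→Loc-3 3·6=18, Q→Loc-4 2·5=10, R→Loc-4 8·21=168, S→Loc-3 4·17=68, T→Loc-4 11·7=77, U→Loc-3 8·11=88. Service 429; fixed 55; total 484.
Option 2: {Loc-1, Loc-2, Loc-3}: P→Loc-1 2·6=12, Q→Loc-2 8·5=40, R→Loc-2 9·21=189, S→Loc-2 2·17=34, T→Loc-1 4·7=28, U→Loc-2 7·11=77. Service 380; fixed 103; total 483.
Difference: |484 − 483| = 1.

Option 2 is cheaper by 1.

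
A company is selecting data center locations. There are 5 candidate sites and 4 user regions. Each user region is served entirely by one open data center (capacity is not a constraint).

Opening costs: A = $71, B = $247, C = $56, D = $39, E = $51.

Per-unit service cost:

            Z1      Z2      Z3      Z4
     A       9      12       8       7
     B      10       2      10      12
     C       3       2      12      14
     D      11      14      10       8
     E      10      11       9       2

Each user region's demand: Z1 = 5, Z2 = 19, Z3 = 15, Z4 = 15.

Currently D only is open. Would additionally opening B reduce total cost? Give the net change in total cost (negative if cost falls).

Current service cost with {D}: 591.
Adding B: each user region re-picks its cheapest; new service cost 358, saving 233.
Extra fixed cost: 247. Net change = 247 − 233 = 14.
(Totals: 630 → 644.)

No — net change +14 (cost rises by 14).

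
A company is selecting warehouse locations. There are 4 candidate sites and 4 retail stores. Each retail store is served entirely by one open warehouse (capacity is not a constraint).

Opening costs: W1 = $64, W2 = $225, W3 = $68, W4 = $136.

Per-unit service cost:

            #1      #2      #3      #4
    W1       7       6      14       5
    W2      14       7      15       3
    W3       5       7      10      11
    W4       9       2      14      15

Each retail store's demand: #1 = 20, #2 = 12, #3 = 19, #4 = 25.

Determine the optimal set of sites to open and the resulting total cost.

For any fixed open set, each retail store goes to its cheapest open site; total = fixed + service.
{W1, W3}: #1→W3 5·20=100, #2→W1 6·12=72, #3→W3 10·19=190, #4→W1 5·25=125. Service 487; fixed 132; total 619.
{W1}: service 603 + fixed 64 = 667
{W1, W3, W4}: service 439 + fixed 268 = 707
{W1, W2, W3, W4}: service 389 + fixed 493 = 882
No other subset beats 619.

Open W1 and W3; minimum total cost 619.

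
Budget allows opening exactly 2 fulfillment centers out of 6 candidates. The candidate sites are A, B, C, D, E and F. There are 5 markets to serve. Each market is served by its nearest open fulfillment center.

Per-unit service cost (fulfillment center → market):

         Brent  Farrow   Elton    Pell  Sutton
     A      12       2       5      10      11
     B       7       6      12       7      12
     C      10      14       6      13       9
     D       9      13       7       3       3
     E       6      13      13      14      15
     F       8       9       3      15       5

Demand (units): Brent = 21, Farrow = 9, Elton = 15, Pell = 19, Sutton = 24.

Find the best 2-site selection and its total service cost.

Choose A and D; total service cost 411.

With exactly 2 open, each market uses its cheapest among the chosen.
{A, D}: Brent→D 9·21=189, Farrow→A 2·9=18, Elton→A 5·15=75, Pell→D 3·19=57, Sutton→D 3·24=72. Service cost 411.
{D, F}: service cost 423
{B, D}: service cost 435
Among all 15 size-2 choices, {A, D} is lowest.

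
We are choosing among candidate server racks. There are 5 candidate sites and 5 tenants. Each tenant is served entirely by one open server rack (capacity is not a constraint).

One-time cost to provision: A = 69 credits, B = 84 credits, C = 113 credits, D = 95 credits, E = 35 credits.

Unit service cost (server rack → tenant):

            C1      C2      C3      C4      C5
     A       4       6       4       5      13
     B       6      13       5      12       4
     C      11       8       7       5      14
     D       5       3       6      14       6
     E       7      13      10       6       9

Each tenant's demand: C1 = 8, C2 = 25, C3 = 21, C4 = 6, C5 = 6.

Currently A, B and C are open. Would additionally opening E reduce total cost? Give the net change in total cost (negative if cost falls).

No — net change +35 (cost rises by 35).

Current service cost with {A, B, C}: 320.
Adding E: each tenant re-picks its cheapest; new service cost 320, saving 0.
Extra fixed cost: 35. Net change = 35 − 0 = 35.
(Totals: 586 → 621.)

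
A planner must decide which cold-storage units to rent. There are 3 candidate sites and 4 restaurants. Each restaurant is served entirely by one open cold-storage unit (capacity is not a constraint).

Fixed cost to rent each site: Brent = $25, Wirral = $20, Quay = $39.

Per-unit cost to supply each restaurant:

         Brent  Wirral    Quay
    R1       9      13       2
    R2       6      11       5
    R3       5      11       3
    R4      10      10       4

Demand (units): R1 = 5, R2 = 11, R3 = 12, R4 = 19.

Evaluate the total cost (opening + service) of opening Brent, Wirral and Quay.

Total cost: 261

Each restaurant is assigned to its cheapest site among the open ones.
{Brent, Wirral, Quay}: R1→Quay 2·5=10, R2→Quay 5·11=55, R3→Quay 3·12=36, R4→Quay 4·19=76. Service 177; fixed 84; total 261.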